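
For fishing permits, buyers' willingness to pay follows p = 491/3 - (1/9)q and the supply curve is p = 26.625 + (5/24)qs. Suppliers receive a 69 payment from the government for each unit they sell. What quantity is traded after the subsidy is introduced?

Pre-subsidy: 491/3 - (1/9)q = 26.625 + (5/24)q gives q* = 429 and p* = 116.
With the subsidy, sellers receive ps = pb + 69 for each unit, where pb is the price buyers pay.
On the curves, pb = 491/3 - (1/9)q and ps = 26.625 + (5/24)q; the wedge ps − pb = 69 gives 26.625 + (5/24)q − (491/3 - (1/9)q) = 69, so q' = 645.
Then pb = 491/3 − (1/9)·645 = 92 and ps = 26.625 + (5/24)·645 = 161.

q' = 645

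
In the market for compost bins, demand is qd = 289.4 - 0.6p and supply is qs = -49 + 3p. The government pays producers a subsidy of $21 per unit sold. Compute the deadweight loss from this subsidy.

Pre-subsidy: 289.4 - 0.6p = -49 + 3p gives p* = 94, q* = 233.
With the subsidy, sellers receive ps = pb + 21 for each unit, where pb is the price buyers pay.
Supply in terms of pb becomes qs = -49 + 3(pb + 21) = 14 + 3pb. Setting this equal to demand: 289.4 - 0.6pb = 14 + 3pb, so pb = 76.5.
Sellers receive ps = 76.5 + 21 = 97.5; q' = 289.4 − 0.6·76.5 = 243.5.
The subsidy expands output by 243.5 − 233 = 10.5 past the efficient level; on those units the gap between marginal cost and willingness to pay runs from 0 up to 21.
DWL = ½ × 21 × 10.5 = 110.25.

Deadweight loss = $110.25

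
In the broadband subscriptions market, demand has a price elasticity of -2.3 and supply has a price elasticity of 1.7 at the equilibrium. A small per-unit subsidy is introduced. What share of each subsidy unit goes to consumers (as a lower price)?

For a small subsidy around the equilibrium, the benefit split depends on the relative slopes, which at a point are proportional to the elasticities.
Buyer share = εs/(εs + |εd|) = 1.7/(1.7 + 2.3) = 0.425; seller share = |εd|/(εs + |εd|) = 0.575.

Consumer share = 0.425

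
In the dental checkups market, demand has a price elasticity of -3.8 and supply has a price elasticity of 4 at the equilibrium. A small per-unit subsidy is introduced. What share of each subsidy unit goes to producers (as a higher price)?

For a small subsidy around the equilibrium, the benefit split depends on the relative slopes, which at a point are proportional to the elasticities.
Buyer share = εs/(εs + |εd|) = 4/(4 + 3.8) = 20/39; seller share = |εd|/(εs + |εd|) = 19/39.
So producers capture 19/39 of the subsidy.

Producer share = 19/39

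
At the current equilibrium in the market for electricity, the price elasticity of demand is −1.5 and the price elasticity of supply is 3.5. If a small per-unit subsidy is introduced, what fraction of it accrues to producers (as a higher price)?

For a small subsidy around the equilibrium, the benefit split depends on the relative slopes, which at a point are proportional to the elasticities.
Buyer share = εs/(εs + |εd|) = 3.5/(3.5 + 1.5) = 0.7; seller share = |εd|/(εs + |εd|) = 0.3.
So producers capture 0.3 of the subsidy.

Producer share = 0.3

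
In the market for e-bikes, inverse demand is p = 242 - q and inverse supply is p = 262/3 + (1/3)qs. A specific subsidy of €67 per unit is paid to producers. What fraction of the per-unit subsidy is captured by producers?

Producer share = 0.25

Pre-subsidy: 242 - q = 262/3 + (1/3)q gives q* = 116 and p* = 126.
With the subsidy, sellers receive ps = pb + 67 for each unit, where pb is the price buyers pay.
On the curves, pb = 242 - q and ps = 262/3 + (1/3)q; the wedge ps − pb = 67 gives 262/3 + (1/3)q − (242 - q) = 67, so q' = 166.25.
Then pb = 242 − 1·166.25 = 75.75 and ps = 262/3 + (1/3)·166.25 = 142.75.
Buyers' price falls by p* − pb = 126 − 75.75 = 50.25; sellers' price rises by ps − p* = 142.75 − 126 = 16.75.
So producers capture 16.75/67 = 0.25 of each unit of subsidy.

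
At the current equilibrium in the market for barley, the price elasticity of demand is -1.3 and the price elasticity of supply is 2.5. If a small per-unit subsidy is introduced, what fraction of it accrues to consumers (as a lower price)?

Consumer share = 25/38

For a small subsidy around the equilibrium, the benefit split depends on the relative slopes, which at a point are proportional to the elasticities.
Buyer share = εs/(εs + |εd|) = 2.5/(2.5 + 1.3) = 25/38; seller share = |εd|/(εs + |εd|) = 13/38.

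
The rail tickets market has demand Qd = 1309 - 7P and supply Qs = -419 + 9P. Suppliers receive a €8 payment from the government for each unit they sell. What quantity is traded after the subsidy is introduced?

Q' = 584.5

Pre-subsidy: 1309 - 7P = -419 + 9P gives P* = 108, Q* = 553.
With the subsidy, sellers receive Ps = Pb + 8 for each unit, where Pb is the price buyers pay.
Supply in terms of Pb becomes Qs = -419 + 9(Pb + 8) = -347 + 9Pb. Setting this equal to demand: 1309 - 7Pb = -347 + 9Pb, so Pb = 103.5.
Sellers receive Ps = 103.5 + 8 = 111.5; Q' = 1309 − 7·103.5 = 584.5.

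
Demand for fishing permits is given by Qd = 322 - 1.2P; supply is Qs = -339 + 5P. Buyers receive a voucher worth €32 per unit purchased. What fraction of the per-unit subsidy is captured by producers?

Producer share = 6/31

Pre-subsidy: 322 - 1.2P = -339 + 5P gives P* = 3305/31, Q* = 6016/31.
With the rebate, buyers effectively pay Pb = Ps − 32, where Ps is the price sellers receive.
Demand in terms of Ps becomes Qd = 322 − 1.2(Ps − 32) = 360.4 - 1.2Ps. Setting this equal to supply: 360.4 - 1.2Ps = -339 + 5Ps, so Ps = 3497/31.
Buyers pay Pb = 3497/31 − 32 = 2505/31; Q' = -339 + 5·(3497/31) = 6976/31.
Buyers' price falls by P* − Pb = 3305/31 − 2505/31 = 800/31; sellers' price rises by Ps − P* = 3497/31 − 3305/31 = 192/31.
So producers capture (192/31)/32 = 6/31 of each unit of subsidy.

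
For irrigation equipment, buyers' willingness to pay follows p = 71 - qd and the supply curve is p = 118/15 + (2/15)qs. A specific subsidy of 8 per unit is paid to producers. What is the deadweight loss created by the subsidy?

Deadweight loss = 480/17

Pre-subsidy: 71 - q = 118/15 + (2/15)q gives q* = 947/17 and p* = 260/17.
With the subsidy, sellers receive ps = pb + 8 for each unit, where pb is the price buyers pay.
On the curves, pb = 71 - q and ps = 118/15 + (2/15)q; the wedge ps − pb = 8 gives 118/15 + (2/15)q − (71 - q) = 8, so q' = 1067/17.
Then pb = 71 − 1·(1067/17) = 140/17 and ps = 118/15 + (2/15)·(1067/17) = 276/17.
The subsidy expands output by 1067/17 − 947/17 = 120/17 past the efficient level; on those units the gap between marginal cost and willingness to pay runs from 0 up to 8.
DWL = ½ × 8 × 120/17 = 480/17.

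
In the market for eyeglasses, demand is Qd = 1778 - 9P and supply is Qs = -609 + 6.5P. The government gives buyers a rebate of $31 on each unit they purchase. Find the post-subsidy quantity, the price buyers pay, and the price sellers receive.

Pre-subsidy: 1778 - 9P = -609 + 6.5P gives P* = 154, Q* = 392.
With the rebate, buyers effectively pay Pb = Ps − 31, where Ps is the price sellers receive.
Demand in terms of Ps becomes Qd = 1778 − 9(Ps − 31) = 2057 - 9Ps. Setting this equal to supply: 2057 - 9Ps = -609 + 6.5Ps, so Ps = 172.
Buyers pay Pb = 172 − 31 = 141; Q' = -609 + 6.5·172 = 509.

Q' = 509; buyers pay $141; sellers receive $172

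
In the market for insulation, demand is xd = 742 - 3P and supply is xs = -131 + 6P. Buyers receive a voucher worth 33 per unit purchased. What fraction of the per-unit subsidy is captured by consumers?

Pre-subsidy: 742 - 3P = -131 + 6P gives P* = 97, x* = 451.
With the rebate, buyers effectively pay Pb = Ps − 33, where Ps is the price sellers receive.
Demand in terms of Ps becomes xd = 742 − 3(Ps − 33) = 841 - 3Ps. Setting this equal to supply: 841 - 3Ps = -131 + 6Ps, so Ps = 108.
Buyers pay Pb = 108 − 33 = 75; x' = -131 + 6·108 = 517.
Buyers' price falls by P* − Pb = 97 − 75 = 22; sellers' price rises by Ps − P* = 108 − 97 = 11.
So consumers capture 22/33 = 2/3 of each unit of subsidy.

Consumer share = 2/3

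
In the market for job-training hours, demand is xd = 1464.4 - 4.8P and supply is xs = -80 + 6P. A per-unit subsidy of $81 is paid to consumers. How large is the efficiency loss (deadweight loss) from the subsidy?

Deadweight loss = $8748

Pre-subsidy: 1464.4 - 4.8P = -80 + 6P gives P* = 143, x* = 778.
With the rebate, buyers effectively pay Pb = Ps − 81, where Ps is the price sellers receive.
Demand in terms of Ps becomes xd = 1464.4 − 4.8(Ps − 81) = 1853.2 - 4.8Ps. Setting this equal to supply: 1853.2 - 4.8Ps = -80 + 6Ps, so Ps = 179.
Buyers pay Pb = 179 − 81 = 98; x' = -80 + 6·179 = 994.
The subsidy expands output by 994 − 778 = 216 past the efficient level; on those units the gap between marginal cost and willingness to pay runs from 0 up to 81.
DWL = ½ × 81 × 216 = 8748.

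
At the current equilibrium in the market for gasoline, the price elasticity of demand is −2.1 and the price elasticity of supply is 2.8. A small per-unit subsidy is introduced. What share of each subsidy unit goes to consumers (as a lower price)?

Consumer share = 4/7

For a small subsidy around the equilibrium, the benefit split depends on the relative slopes, which at a point are proportional to the elasticities.
Buyer share = εs/(εs + |εd|) = 2.8/(2.8 + 2.1) = 4/7; seller share = |εd|/(εs + |εd|) = 3/7.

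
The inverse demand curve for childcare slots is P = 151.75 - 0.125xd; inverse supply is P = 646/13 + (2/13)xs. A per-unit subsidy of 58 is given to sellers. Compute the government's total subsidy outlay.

Pre-subsidy: 151.75 - 0.125x = 646/13 + (2/13)x gives x* = 366 and P* = 106.
With the subsidy, sellers receive Ps = Pb + 58 for each unit, where Pb is the price buyers pay.
On the curves, Pb = 151.75 - 0.125x and Ps = 646/13 + (2/13)x; the wedge Ps − Pb = 58 gives 646/13 + (2/13)x − (151.75 - 0.125x) = 58, so x' = 574.
Then Pb = 151.75 − 0.125·574 = 80 and Ps = 646/13 + (2/13)·574 = 138.
Government outlay = subsidy × quantity = 58 × 574 = 33292.

Government cost = 33292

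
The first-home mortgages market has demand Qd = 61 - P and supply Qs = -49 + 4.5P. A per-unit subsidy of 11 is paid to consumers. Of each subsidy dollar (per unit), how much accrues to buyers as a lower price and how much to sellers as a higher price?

Pre-subsidy: 61 - P = -49 + 4.5P gives P* = 20, Q* = 41.
With the rebate, buyers effectively pay Pb = Ps − 11, where Ps is the price sellers receive.
Demand in terms of Ps becomes Qd = 61 − 1(Ps − 11) = 72 - Ps. Setting this equal to supply: 72 - Ps = -49 + 4.5Ps, so Ps = 22.
Buyers pay Pb = 22 − 11 = 11; Q' = -49 + 4.5·22 = 50.
Buyers' price falls by P* − Pb = 20 − 11 = 9; sellers' price rises by Ps − P* = 22 − 20 = 2.

Buyers gain 9 per unit; sellers gain 2 per unit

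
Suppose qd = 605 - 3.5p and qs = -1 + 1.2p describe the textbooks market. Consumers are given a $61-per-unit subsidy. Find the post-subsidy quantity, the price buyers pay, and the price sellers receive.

Pre-subsidy: 605 - 3.5p = -1 + 1.2p gives p* = 6060/47, q* = 7225/47.
With the rebate, buyers effectively pay pb = ps − 61, where ps is the price sellers receive.
Demand in terms of ps becomes qd = 605 − 3.5(ps − 61) = 818.5 - 3.5ps. Setting this equal to supply: 818.5 - 3.5ps = -1 + 1.2ps, so ps = 8195/47.
Buyers pay pb = 8195/47 − 61 = 5328/47; q' = -1 + 1.2·(8195/47) = 9787/47.

q' = 9787/47; buyers pay 5328/47; sellers receive 8195/47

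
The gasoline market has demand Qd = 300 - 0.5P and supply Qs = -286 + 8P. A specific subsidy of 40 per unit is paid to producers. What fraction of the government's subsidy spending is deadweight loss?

Pre-subsidy: 300 - 0.5P = -286 + 8P gives P* = 1172/17, Q* = 4514/17.
With the subsidy, sellers receive Ps = Pb + 40 for each unit, where Pb is the price buyers pay.
Supply in terms of Pb becomes Qs = -286 + 8(Pb + 40) = 34 + 8Pb. Setting this equal to demand: 300 - 0.5Pb = 34 + 8Pb, so Pb = 532/17.
Sellers receive Ps = 532/17 + 40 = 1212/17; Q' = 300 − 0.5·(532/17) = 4834/17.
ΔCS = ½(4514/17 + 4834/17)(1172/17 − 532/17) = 2991360/289; ΔPS = ½(4514/17 + 4834/17)(1212/17 − 1172/17) = 186960/289.
Government spending = 40 × 4834/17 = 193360/17.
DWL = ½ × 40 × (4834/17 − 4514/17) = 6400/17; fraction = (6400/17) / (193360/17) = 80/2417.

DWL / government spending = 80/2417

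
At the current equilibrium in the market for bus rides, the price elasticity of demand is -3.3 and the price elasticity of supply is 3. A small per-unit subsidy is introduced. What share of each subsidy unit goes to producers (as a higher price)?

Producer share = 11/21

For a small subsidy around the equilibrium, the benefit split depends on the relative slopes, which at a point are proportional to the elasticities.
Buyer share = εs/(εs + |εd|) = 3/(3 + 3.3) = 10/21; seller share = |εd|/(εs + |εd|) = 11/21.
So producers capture 11/21 of the subsidy.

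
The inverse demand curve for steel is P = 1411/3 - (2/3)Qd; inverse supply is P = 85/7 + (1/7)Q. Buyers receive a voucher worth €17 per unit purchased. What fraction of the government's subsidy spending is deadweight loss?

DWL / government spending = 21/1174

Pre-subsidy: 1411/3 - (2/3)Q = 85/7 + (1/7)Q gives Q* = 566 and P* = 93.
With the rebate, buyers effectively pay Pb = Ps − 17, where Ps is the price sellers receive.
On the curves, Pb = 1411/3 - (2/3)Q and Ps = 85/7 + (1/7)Q; the wedge Ps − Pb = 17 gives 85/7 + (1/7)Q − (1411/3 - (2/3)Q) = 17, so Q' = 587.
Then Pb = 1411/3 − (2/3)·587 = 79 and Ps = 85/7 + (1/7)·587 = 96.
ΔCS = ½(566 + 587)(93 − 79) = 8071; ΔPS = ½(566 + 587)(96 − 93) = 1729.5.
Government spending = 17 × 587 = 9979.
DWL = ½ × 17 × (587 − 566) = 178.5; fraction = 178.5 / 9979 = 21/1174.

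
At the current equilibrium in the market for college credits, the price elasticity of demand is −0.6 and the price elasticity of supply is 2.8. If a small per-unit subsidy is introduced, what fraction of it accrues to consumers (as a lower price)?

For a small subsidy around the equilibrium, the benefit split depends on the relative slopes, which at a point are proportional to the elasticities.
Buyer share = εs/(εs + |εd|) = 2.8/(2.8 + 0.6) = 14/17; seller share = |εd|/(εs + |εd|) = 3/17.

Consumer share = 14/17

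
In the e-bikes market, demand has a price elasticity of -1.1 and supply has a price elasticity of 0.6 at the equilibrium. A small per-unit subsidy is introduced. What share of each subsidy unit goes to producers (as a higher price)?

For a small subsidy around the equilibrium, the benefit split depends on the relative slopes, which at a point are proportional to the elasticities.
Buyer share = εs/(εs + |εd|) = 0.6/(0.6 + 1.1) = 6/17; seller share = |εd|/(εs + |εd|) = 11/17.
So producers capture 11/17 of the subsidy.

Producer share = 11/17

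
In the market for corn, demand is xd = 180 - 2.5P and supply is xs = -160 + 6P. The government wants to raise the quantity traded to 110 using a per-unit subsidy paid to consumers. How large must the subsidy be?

Required subsidy s = 17 per unit

At x = 110, invert demand for the buyer price: Pb = (180 − 110)/2.5 = 28; invert supply for the seller price: Ps = (110 − (-160))/6 = 45.
The subsidy must fill the gap: s = Ps − Pb = 45 − 28 = 17.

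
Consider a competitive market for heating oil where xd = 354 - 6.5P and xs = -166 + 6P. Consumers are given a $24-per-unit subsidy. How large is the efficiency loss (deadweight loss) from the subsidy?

Pre-subsidy: 354 - 6.5P = -166 + 6P gives P* = 41.6, x* = 83.6.
With the rebate, buyers effectively pay Pb = Ps − 24, where Ps is the price sellers receive.
Demand in terms of Ps becomes xd = 354 − 6.5(Ps − 24) = 510 - 6.5Ps. Setting this equal to supply: 510 - 6.5Ps = -166 + 6Ps, so Ps = 54.08.
Buyers pay Pb = 54.08 − 24 = 30.08; x' = -166 + 6·54.08 = 158.48.
The subsidy expands output by 158.48 − 83.6 = 74.88 past the efficient level; on those units the gap between marginal cost and willingness to pay runs from 0 up to 24.
DWL = ½ × 24 × 74.88 = 898.56.

Deadweight loss = $898.56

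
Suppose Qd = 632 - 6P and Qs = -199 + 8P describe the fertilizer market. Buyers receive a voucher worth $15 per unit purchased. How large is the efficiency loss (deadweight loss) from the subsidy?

Deadweight loss = 2700/7

Pre-subsidy: 632 - 6P = -199 + 8P gives P* = 831/14, Q* = 1931/7.
With the rebate, buyers effectively pay Pb = Ps − 15, where Ps is the price sellers receive.
Demand in terms of Ps becomes Qd = 632 − 6(Ps − 15) = 722 - 6Ps. Setting this equal to supply: 722 - 6Ps = -199 + 8Ps, so Ps = 921/14.
Buyers pay Pb = 921/14 − 15 = 711/14; Q' = -199 + 8·(921/14) = 2291/7.
The subsidy expands output by 2291/7 − 1931/7 = 360/7 past the efficient level; on those units the gap between marginal cost and willingness to pay runs from 0 up to 15.
DWL = ½ × 15 × 360/7 = 2700/7.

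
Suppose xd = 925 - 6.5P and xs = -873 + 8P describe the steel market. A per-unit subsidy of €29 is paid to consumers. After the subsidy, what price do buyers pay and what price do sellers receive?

Buyers pay €108; sellers receive €137

Pre-subsidy: 925 - 6.5P = -873 + 8P gives P* = 124, x* = 119.
With the rebate, buyers effectively pay Pb = Ps − 29, where Ps is the price sellers receive.
Demand in terms of Ps becomes xd = 925 − 6.5(Ps − 29) = 1113.5 - 6.5Ps. Setting this equal to supply: 1113.5 - 6.5Ps = -873 + 8Ps, so Ps = 137.
Buyers pay Pb = 137 − 29 = 108; x' = -873 + 8·137 = 223.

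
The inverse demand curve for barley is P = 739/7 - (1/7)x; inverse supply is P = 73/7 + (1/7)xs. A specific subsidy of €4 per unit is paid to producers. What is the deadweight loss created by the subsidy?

Deadweight loss = €28

Pre-subsidy: 739/7 - (1/7)x = 73/7 + (1/7)x gives x* = 333 and P* = 58.
With the subsidy, sellers receive Ps = Pb + 4 for each unit, where Pb is the price buyers pay.
On the curves, Pb = 739/7 - (1/7)x and Ps = 73/7 + (1/7)x; the wedge Ps − Pb = 4 gives 73/7 + (1/7)x − (739/7 - (1/7)x) = 4, so x' = 347.
Then Pb = 739/7 − (1/7)·347 = 56 and Ps = 73/7 + (1/7)·347 = 60.
The subsidy expands output by 347 − 333 = 14 past the efficient level; on those units the gap between marginal cost and willingness to pay runs from 0 up to 4.
DWL = ½ × 4 × 14 = 28.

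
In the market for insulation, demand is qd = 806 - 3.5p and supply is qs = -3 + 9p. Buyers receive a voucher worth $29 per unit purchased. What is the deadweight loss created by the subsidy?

Pre-subsidy: 806 - 3.5p = -3 + 9p gives p* = 64.72, q* = 579.48.
With the rebate, buyers effectively pay pb = ps − 29, where ps is the price sellers receive.
Demand in terms of ps becomes qd = 806 − 3.5(ps − 29) = 907.5 - 3.5ps. Setting this equal to supply: 907.5 - 3.5ps = -3 + 9ps, so ps = 72.84.
Buyers pay pb = 72.84 − 29 = 43.84; q' = -3 + 9·72.84 = 652.56.
The subsidy expands output by 652.56 − 579.48 = 73.08 past the efficient level; on those units the gap between marginal cost and willingness to pay runs from 0 up to 29.
DWL = ½ × 29 × 73.08 = 1059.66.

Deadweight loss = $1059.66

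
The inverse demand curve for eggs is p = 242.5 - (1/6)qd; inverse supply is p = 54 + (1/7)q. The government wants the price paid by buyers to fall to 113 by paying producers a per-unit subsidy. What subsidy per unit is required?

Required subsidy s = 52 per unit

At a buyer price of 113, quantity demanded is 1455 − 6·113 = 777.
Sellers supply 777 only when they receive ps = 54 + (1/7)·777 = 165.
s = ps − pb = 165 − 113 = 52.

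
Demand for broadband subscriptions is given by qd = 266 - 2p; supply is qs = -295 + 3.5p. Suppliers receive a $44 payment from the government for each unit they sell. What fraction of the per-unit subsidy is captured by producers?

Producer share = 4/11

Pre-subsidy: 266 - 2p = -295 + 3.5p gives p* = 102, q* = 62.
With the subsidy, sellers receive ps = pb + 44 for each unit, where pb is the price buyers pay.
Supply in terms of pb becomes qs = -295 + 3.5(pb + 44) = -141 + 3.5pb. Setting this equal to demand: 266 - 2pb = -141 + 3.5pb, so pb = 74.
Sellers receive ps = 74 + 44 = 118; q' = 266 − 2·74 = 118.
Buyers' price falls by p* − pb = 102 − 74 = 28; sellers' price rises by ps − p* = 118 − 102 = 16.
So producers capture 16/44 = 4/11 of each unit of subsidy.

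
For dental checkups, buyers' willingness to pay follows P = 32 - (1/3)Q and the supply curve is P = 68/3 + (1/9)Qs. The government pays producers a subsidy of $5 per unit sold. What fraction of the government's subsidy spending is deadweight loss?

DWL / government spending = 15/86

Pre-subsidy: 32 - (1/3)Q = 68/3 + (1/9)Q gives Q* = 21 and P* = 25.
With the subsidy, sellers receive Ps = Pb + 5 for each unit, where Pb is the price buyers pay.
On the curves, Pb = 32 - (1/3)Q and Ps = 68/3 + (1/9)Q; the wedge Ps − Pb = 5 gives 68/3 + (1/9)Q − (32 - (1/3)Q) = 5, so Q' = 32.25.
Then Pb = 32 − (1/3)·32.25 = 21.25 and Ps = 68/3 + (1/9)·32.25 = 26.25.
ΔCS = ½(21 + 32.25)(25 − 21.25) = 99.84375; ΔPS = ½(21 + 32.25)(26.25 − 25) = 33.28125.
Government spending = 5 × 32.25 = 161.25.
DWL = ½ × 5 × (32.25 − 21) = 28.125; fraction = 28.125 / 161.25 = 15/86.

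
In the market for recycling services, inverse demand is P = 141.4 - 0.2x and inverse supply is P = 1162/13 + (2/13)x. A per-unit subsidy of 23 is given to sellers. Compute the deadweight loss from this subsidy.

Deadweight loss = 747.5

Pre-subsidy: 141.4 - 0.2x = 1162/13 + (2/13)x gives x* = 147 and P* = 112.
With the subsidy, sellers receive Ps = Pb + 23 for each unit, where Pb is the price buyers pay.
On the curves, Pb = 141.4 - 0.2x and Ps = 1162/13 + (2/13)x; the wedge Ps − Pb = 23 gives 1162/13 + (2/13)x − (141.4 - 0.2x) = 23, so x' = 212.
Then Pb = 141.4 − 0.2·212 = 99 and Ps = 1162/13 + (2/13)·212 = 122.
The subsidy expands output by 212 − 147 = 65 past the efficient level; on those units the gap between marginal cost and willingness to pay runs from 0 up to 23.
DWL = ½ × 23 × 65 = 747.5.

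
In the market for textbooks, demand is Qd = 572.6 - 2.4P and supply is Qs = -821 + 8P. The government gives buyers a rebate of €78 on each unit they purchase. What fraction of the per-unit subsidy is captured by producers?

Pre-subsidy: 572.6 - 2.4P = -821 + 8P gives P* = 134, Q* = 251.
With the rebate, buyers effectively pay Pb = Ps − 78, where Ps is the price sellers receive.
Demand in terms of Ps becomes Qd = 572.6 − 2.4(Ps − 78) = 759.8 - 2.4Ps. Setting this equal to supply: 759.8 - 2.4Ps = -821 + 8Ps, so Ps = 152.
Buyers pay Pb = 152 − 78 = 74; Q' = -821 + 8·152 = 395.
Buyers' price falls by P* − Pb = 134 − 74 = 60; sellers' price rises by Ps − P* = 152 − 134 = 18.
So producers capture 18/78 = 3/13 of each unit of subsidy.

Producer share = 3/13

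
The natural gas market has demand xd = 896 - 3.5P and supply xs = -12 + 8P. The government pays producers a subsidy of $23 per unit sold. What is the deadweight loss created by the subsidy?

Pre-subsidy: 896 - 3.5P = -12 + 8P gives P* = 1816/23, x* = 14252/23.
With the subsidy, sellers receive Ps = Pb + 23 for each unit, where Pb is the price buyers pay.
Supply in terms of Pb becomes xs = -12 + 8(Pb + 23) = 172 + 8Pb. Setting this equal to demand: 896 - 3.5Pb = 172 + 8Pb, so Pb = 1448/23.
Sellers receive Ps = 1448/23 + 23 = 1977/23; x' = 896 − 3.5·(1448/23) = 15540/23.
The subsidy expands output by 15540/23 − 14252/23 = 56 past the efficient level; on those units the gap between marginal cost and willingness to pay runs from 0 up to 23.
DWL = ½ × 23 × 56 = 644.

Deadweight loss = $644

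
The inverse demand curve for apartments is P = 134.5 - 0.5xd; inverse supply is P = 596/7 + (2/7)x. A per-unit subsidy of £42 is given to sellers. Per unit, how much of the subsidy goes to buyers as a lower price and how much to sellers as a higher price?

Buyers gain 294/11 per unit; sellers gain 168/11 per unit

Pre-subsidy: 134.5 - 0.5x = 596/7 + (2/7)x gives x* = 691/11 and P* = 1134/11.
With the subsidy, sellers receive Ps = Pb + 42 for each unit, where Pb is the price buyers pay.
On the curves, Pb = 134.5 - 0.5x and Ps = 596/7 + (2/7)x; the wedge Ps − Pb = 42 gives 596/7 + (2/7)x − (134.5 - 0.5x) = 42, so x' = 1279/11.
Then Pb = 134.5 − 0.5·(1279/11) = 840/11 and Ps = 596/7 + (2/7)·(1279/11) = 1302/11.
Buyers' price falls by P* − Pb = 1134/11 − 840/11 = 294/11; sellers' price rises by Ps − P* = 1302/11 − 1134/11 = 168/11.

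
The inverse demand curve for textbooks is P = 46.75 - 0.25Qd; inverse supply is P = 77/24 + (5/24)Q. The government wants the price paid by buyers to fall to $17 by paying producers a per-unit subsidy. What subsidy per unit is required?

At a buyer price of 17, quantity demanded is 187 − 4·17 = 119.
Sellers supply 119 only when they receive Ps = 77/24 + (5/24)·119 = 28.
s = Ps − Pb = 28 − 17 = 11.

Required subsidy s = $11 per unit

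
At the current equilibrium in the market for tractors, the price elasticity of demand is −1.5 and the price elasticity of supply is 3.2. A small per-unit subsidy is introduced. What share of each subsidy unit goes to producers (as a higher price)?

Producer share = 15/47

For a small subsidy around the equilibrium, the benefit split depends on the relative slopes, which at a point are proportional to the elasticities.
Buyer share = εs/(εs + |εd|) = 3.2/(3.2 + 1.5) = 32/47; seller share = |εd|/(εs + |εd|) = 15/47.
So producers capture 15/47 of the subsidy.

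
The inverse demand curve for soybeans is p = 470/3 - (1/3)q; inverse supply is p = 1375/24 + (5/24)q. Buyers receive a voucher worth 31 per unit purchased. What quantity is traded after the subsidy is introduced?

q' = 3129/13

Pre-subsidy: 470/3 - (1/3)q = 1375/24 + (5/24)q gives q* = 2385/13 and p* = 3725/39.
With the rebate, buyers effectively pay pb = ps − 31, where ps is the price sellers receive.
On the curves, pb = 470/3 - (1/3)q and ps = 1375/24 + (5/24)q; the wedge ps − pb = 31 gives 1375/24 + (5/24)q − (470/3 - (1/3)q) = 31, so q' = 3129/13.
Then pb = 470/3 − (1/3)·(3129/13) = 2981/39 and ps = 1375/24 + (5/24)·(3129/13) = 4190/39.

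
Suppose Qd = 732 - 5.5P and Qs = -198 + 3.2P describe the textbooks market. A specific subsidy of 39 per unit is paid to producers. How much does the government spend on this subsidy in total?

Pre-subsidy: 732 - 5.5P = -198 + 3.2P gives P* = 3100/29, Q* = 4178/29.
With the subsidy, sellers receive Ps = Pb + 39 for each unit, where Pb is the price buyers pay.
Supply in terms of Pb becomes Qs = -198 + 3.2(Pb + 39) = -73.2 + 3.2Pb. Setting this equal to demand: 732 - 5.5Pb = -73.2 + 3.2Pb, so Pb = 2684/29.
Sellers receive Ps = 2684/29 + 39 = 3815/29; Q' = 732 − 5.5·(2684/29) = 6466/29.
Government outlay = subsidy × quantity = 39 × 6466/29 = 252174/29.

Government cost = 252174/29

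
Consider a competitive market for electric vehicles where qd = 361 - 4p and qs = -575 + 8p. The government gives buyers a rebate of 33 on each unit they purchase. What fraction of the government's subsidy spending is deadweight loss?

Pre-subsidy: 361 - 4p = -575 + 8p gives p* = 78, q* = 49.
With the rebate, buyers effectively pay pb = ps − 33, where ps is the price sellers receive.
Demand in terms of ps becomes qd = 361 − 4(ps − 33) = 493 - 4ps. Setting this equal to supply: 493 - 4ps = -575 + 8ps, so ps = 89.
Buyers pay pb = 89 − 33 = 56; q' = -575 + 8·89 = 137.
ΔCS = ½(49 + 137)(78 − 56) = 2046; ΔPS = ½(49 + 137)(89 − 78) = 1023.
Government spending = 33 × 137 = 4521.
DWL = ½ × 33 × (137 − 49) = 1452; fraction = 1452 / 4521 = 44/137.

DWL / government spending = 44/137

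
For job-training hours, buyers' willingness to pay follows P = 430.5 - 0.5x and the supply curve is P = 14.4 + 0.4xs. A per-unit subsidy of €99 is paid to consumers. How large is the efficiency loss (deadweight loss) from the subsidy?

Pre-subsidy: 430.5 - 0.5x = 14.4 + 0.4x gives x* = 1387/3 and P* = 598/3.
With the rebate, buyers effectively pay Pb = Ps − 99, where Ps is the price sellers receive.
On the curves, Pb = 430.5 - 0.5x and Ps = 14.4 + 0.4x; the wedge Ps − Pb = 99 gives 14.4 + 0.4x − (430.5 - 0.5x) = 99, so x' = 1717/3.
Then Pb = 430.5 − 0.5·(1717/3) = 433/3 and Ps = 14.4 + 0.4·(1717/3) = 730/3.
The subsidy expands output by 1717/3 − 1387/3 = 110 past the efficient level; on those units the gap between marginal cost and willingness to pay runs from 0 up to 99.
DWL = ½ × 99 × 110 = 5445.

Deadweight loss = €5445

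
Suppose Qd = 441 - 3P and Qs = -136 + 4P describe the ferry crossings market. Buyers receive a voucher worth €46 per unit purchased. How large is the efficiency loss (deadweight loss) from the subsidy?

Deadweight loss = 12696/7

Pre-subsidy: 441 - 3P = -136 + 4P gives P* = 577/7, Q* = 1356/7.
With the rebate, buyers effectively pay Pb = Ps − 46, where Ps is the price sellers receive.
Demand in terms of Ps becomes Qd = 441 − 3(Ps − 46) = 579 - 3Ps. Setting this equal to supply: 579 - 3Ps = -136 + 4Ps, so Ps = 715/7.
Buyers pay Pb = 715/7 − 46 = 393/7; Q' = -136 + 4·(715/7) = 1908/7.
The subsidy expands output by 1908/7 − 1356/7 = 552/7 past the efficient level; on those units the gap between marginal cost and willingness to pay runs from 0 up to 46.
DWL = ½ × 46 × 552/7 = 12696/7.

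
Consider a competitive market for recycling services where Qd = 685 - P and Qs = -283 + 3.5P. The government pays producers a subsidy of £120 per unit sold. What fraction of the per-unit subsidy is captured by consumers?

Consumer share = 7/9

Pre-subsidy: 685 - P = -283 + 3.5P gives P* = 1936/9, Q* = 4229/9.
With the subsidy, sellers receive Ps = Pb + 120 for each unit, where Pb is the price buyers pay.
Supply in terms of Pb becomes Qs = -283 + 3.5(Pb + 120) = 137 + 3.5Pb. Setting this equal to demand: 685 - Pb = 137 + 3.5Pb, so Pb = 1096/9.
Sellers receive Ps = 1096/9 + 120 = 2176/9; Q' = 685 − 1·(1096/9) = 5069/9.
Buyers' price falls by P* − Pb = 1936/9 − 1096/9 = 280/3; sellers' price rises by Ps − P* = 2176/9 − 1936/9 = 80/3.
So consumers capture (280/3)/120 = 7/9 of each unit of subsidy.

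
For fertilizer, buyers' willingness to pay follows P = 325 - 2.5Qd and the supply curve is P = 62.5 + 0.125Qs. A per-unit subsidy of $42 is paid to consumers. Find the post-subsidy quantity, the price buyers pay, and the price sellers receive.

Q' = 116; buyers pay $35; sellers receive $77

Pre-subsidy: 325 - 2.5Q = 62.5 + 0.125Q gives Q* = 100 and P* = 75.
With the rebate, buyers effectively pay Pb = Ps − 42, where Ps is the price sellers receive.
On the curves, Pb = 325 - 2.5Q and Ps = 62.5 + 0.125Q; the wedge Ps − Pb = 42 gives 62.5 + 0.125Q − (325 - 2.5Q) = 42, so Q' = 116.
Then Pb = 325 − 2.5·116 = 35 and Ps = 62.5 + 0.125·116 = 77.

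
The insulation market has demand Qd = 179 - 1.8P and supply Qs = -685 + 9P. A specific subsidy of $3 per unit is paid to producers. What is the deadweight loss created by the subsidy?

Deadweight loss = $6.75

Pre-subsidy: 179 - 1.8P = -685 + 9P gives P* = 80, Q* = 35.
With the subsidy, sellers receive Ps = Pb + 3 for each unit, where Pb is the price buyers pay.
Supply in terms of Pb becomes Qs = -685 + 9(Pb + 3) = -658 + 9Pb. Setting this equal to demand: 179 - 1.8Pb = -658 + 9Pb, so Pb = 77.5.
Sellers receive Ps = 77.5 + 3 = 80.5; Q' = 179 − 1.8·77.5 = 39.5.
The subsidy expands output by 39.5 − 35 = 4.5 past the efficient level; on those units the gap between marginal cost and willingness to pay runs from 0 up to 3.
DWL = ½ × 3 × 4.5 = 6.75.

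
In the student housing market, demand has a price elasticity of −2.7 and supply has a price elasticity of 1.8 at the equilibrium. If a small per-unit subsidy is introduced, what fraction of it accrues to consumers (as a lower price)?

Consumer share = 0.4

For a small subsidy around the equilibrium, the benefit split depends on the relative slopes, which at a point are proportional to the elasticities.
Buyer share = εs/(εs + |εd|) = 1.8/(1.8 + 2.7) = 0.4; seller share = |εd|/(εs + |εd|) = 0.6.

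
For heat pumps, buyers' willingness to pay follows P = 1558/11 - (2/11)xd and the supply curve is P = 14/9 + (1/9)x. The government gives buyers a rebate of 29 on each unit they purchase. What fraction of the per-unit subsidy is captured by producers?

Producer share = 11/29

Pre-subsidy: 1558/11 - (2/11)x = 14/9 + (1/9)x gives x* = 13868/29 and P* = 1586/29.
With the rebate, buyers effectively pay Pb = Ps − 29, where Ps is the price sellers receive.
On the curves, Pb = 1558/11 - (2/11)x and Ps = 14/9 + (1/9)x; the wedge Ps − Pb = 29 gives 14/9 + (1/9)x − (1558/11 - (2/11)x) = 29, so x' = 16739/29.
Then Pb = 1558/11 − (2/11)·(16739/29) = 1064/29 and Ps = 14/9 + (1/9)·(16739/29) = 1905/29.
Buyers' price falls by P* − Pb = 1586/29 − 1064/29 = 18; sellers' price rises by Ps − P* = 1905/29 − 1586/29 = 11.
So producers capture 11/29 = 11/29 of each unit of subsidy.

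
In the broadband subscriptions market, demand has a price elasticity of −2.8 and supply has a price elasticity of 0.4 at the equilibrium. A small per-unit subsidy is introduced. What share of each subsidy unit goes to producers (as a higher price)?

Producer share = 0.875

For a small subsidy around the equilibrium, the benefit split depends on the relative slopes, which at a point are proportional to the elasticities.
Buyer share = εs/(εs + |εd|) = 0.4/(0.4 + 2.8) = 0.125; seller share = |εd|/(εs + |εd|) = 0.875.
So producers capture 0.875 of the subsidy.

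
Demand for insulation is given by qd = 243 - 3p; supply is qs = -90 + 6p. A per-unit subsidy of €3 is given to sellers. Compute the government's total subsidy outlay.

Government cost = €414

Pre-subsidy: 243 - 3p = -90 + 6p gives p* = 37, q* = 132.
With the subsidy, sellers receive ps = pb + 3 for each unit, where pb is the price buyers pay.
Supply in terms of pb becomes qs = -90 + 6(pb + 3) = -72 + 6pb. Setting this equal to demand: 243 - 3pb = -72 + 6pb, so pb = 35.
Sellers receive ps = 35 + 3 = 38; q' = 243 − 3·35 = 138.
Government outlay = subsidy × quantity = 3 × 138 = 414.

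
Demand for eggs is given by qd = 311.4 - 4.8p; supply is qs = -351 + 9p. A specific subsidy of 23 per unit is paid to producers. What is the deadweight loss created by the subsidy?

Deadweight loss = 828

Pre-subsidy: 311.4 - 4.8p = -351 + 9p gives p* = 48, q* = 81.
With the subsidy, sellers receive ps = pb + 23 for each unit, where pb is the price buyers pay.
Supply in terms of pb becomes qs = -351 + 9(pb + 23) = -144 + 9pb. Setting this equal to demand: 311.4 - 4.8pb = -144 + 9pb, so pb = 33.
Sellers receive ps = 33 + 23 = 56; q' = 311.4 − 4.8·33 = 153.
The subsidy expands output by 153 − 81 = 72 past the efficient level; on those units the gap between marginal cost and willingness to pay runs from 0 up to 23.
DWL = ½ × 23 × 72 = 828.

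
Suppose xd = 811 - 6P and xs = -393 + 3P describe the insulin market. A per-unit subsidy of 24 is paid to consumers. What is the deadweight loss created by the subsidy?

Deadweight loss = 576

Pre-subsidy: 811 - 6P = -393 + 3P gives P* = 1204/9, x* = 25/3.
With the rebate, buyers effectively pay Pb = Ps − 24, where Ps is the price sellers receive.
Demand in terms of Ps becomes xd = 811 − 6(Ps − 24) = 955 - 6Ps. Setting this equal to supply: 955 - 6Ps = -393 + 3Ps, so Ps = 1348/9.
Buyers pay Pb = 1348/9 − 24 = 1132/9; x' = -393 + 3·(1348/9) = 169/3.
The subsidy expands output by 169/3 − 25/3 = 48 past the efficient level; on those units the gap between marginal cost and willingness to pay runs from 0 up to 24.
DWL = ½ × 24 × 48 = 576.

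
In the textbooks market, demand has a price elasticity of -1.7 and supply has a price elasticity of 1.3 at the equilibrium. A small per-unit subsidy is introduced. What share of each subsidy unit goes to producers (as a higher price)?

For a small subsidy around the equilibrium, the benefit split depends on the relative slopes, which at a point are proportional to the elasticities.
Buyer share = εs/(εs + |εd|) = 1.3/(1.3 + 1.7) = 13/30; seller share = |εd|/(εs + |εd|) = 17/30.
So producers capture 17/30 of the subsidy.

Producer share = 17/30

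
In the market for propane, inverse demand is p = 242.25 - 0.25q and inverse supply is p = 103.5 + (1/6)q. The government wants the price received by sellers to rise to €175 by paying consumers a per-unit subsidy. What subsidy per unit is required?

Required subsidy s = €40 per unit

At a seller price of 175, quantity supplied is -621 + 6·175 = 429.
Buyers absorb 429 only when they pay pb = 242.25 − 0.25·429 = 135.
s = ps − pb = 175 − 135 = 40.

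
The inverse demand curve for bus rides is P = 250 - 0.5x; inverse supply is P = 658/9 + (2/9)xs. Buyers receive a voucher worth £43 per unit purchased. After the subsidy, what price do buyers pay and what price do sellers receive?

Pre-subsidy: 250 - 0.5x = 658/9 + (2/9)x gives x* = 3184/13 and P* = 1658/13.
With the rebate, buyers effectively pay Pb = Ps − 43, where Ps is the price sellers receive.
On the curves, Pb = 250 - 0.5x and Ps = 658/9 + (2/9)x; the wedge Ps − Pb = 43 gives 658/9 + (2/9)x − (250 - 0.5x) = 43, so x' = 3958/13.
Then Pb = 250 − 0.5·(3958/13) = 1271/13 and Ps = 658/9 + (2/9)·(3958/13) = 1830/13.

Buyers pay 1271/13; sellers receive 1830/13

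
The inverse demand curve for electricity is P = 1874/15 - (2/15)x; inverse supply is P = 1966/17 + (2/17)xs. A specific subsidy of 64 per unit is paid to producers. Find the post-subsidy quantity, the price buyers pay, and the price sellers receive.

x' = 292; buyers pay 86; sellers receive 150

Pre-subsidy: 1874/15 - (2/15)x = 1966/17 + (2/17)x gives x* = 37 and P* = 120.
With the subsidy, sellers receive Ps = Pb + 64 for each unit, where Pb is the price buyers pay.
On the curves, Pb = 1874/15 - (2/15)x and Ps = 1966/17 + (2/17)x; the wedge Ps − Pb = 64 gives 1966/17 + (2/17)x − (1874/15 - (2/15)x) = 64, so x' = 292.
Then Pb = 1874/15 − (2/15)·292 = 86 and Ps = 1966/17 + (2/17)·292 = 150.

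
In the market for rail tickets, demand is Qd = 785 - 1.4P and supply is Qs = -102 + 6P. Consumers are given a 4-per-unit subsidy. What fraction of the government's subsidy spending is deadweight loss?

DWL / government spending = 7/1917

Pre-subsidy: 785 - 1.4P = -102 + 6P gives P* = 4435/37, Q* = 22836/37.
With the rebate, buyers effectively pay Pb = Ps − 4, where Ps is the price sellers receive.
Demand in terms of Ps becomes Qd = 785 − 1.4(Ps − 4) = 790.6 - 1.4Ps. Setting this equal to supply: 790.6 - 1.4Ps = -102 + 6Ps, so Ps = 4463/37.
Buyers pay Pb = 4463/37 − 4 = 4315/37; Q' = -102 + 6·(4463/37) = 23004/37.
ΔCS = ½(22836/37 + 23004/37)(4435/37 − 4315/37) = 2750400/1369; ΔPS = ½(22836/37 + 23004/37)(4463/37 − 4435/37) = 641760/1369.
Government spending = 4 × 23004/37 = 92016/37.
DWL = ½ × 4 × (23004/37 − 22836/37) = 336/37; fraction = (336/37) / (92016/37) = 7/1917.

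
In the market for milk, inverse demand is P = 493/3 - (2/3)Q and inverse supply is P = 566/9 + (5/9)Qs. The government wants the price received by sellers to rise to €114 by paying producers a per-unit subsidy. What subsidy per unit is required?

Required subsidy s = €11 per unit

At a seller price of 114, quantity supplied is -113.2 + 1.8·114 = 92.
Buyers absorb 92 only when they pay Pb = 493/3 − (2/3)·92 = 103.
s = Ps − Pb = 114 − 103 = 11.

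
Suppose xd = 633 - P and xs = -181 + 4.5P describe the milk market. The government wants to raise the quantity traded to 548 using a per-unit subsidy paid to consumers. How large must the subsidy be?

At x = 548, invert demand for the buyer price: Pb = (633 − 548)/1 = 85; invert supply for the seller price: Ps = (548 − (-181))/4.5 = 162.
The subsidy must fill the gap: s = Ps − Pb = 162 − 85 = 77.

Required subsidy s = 77 per unit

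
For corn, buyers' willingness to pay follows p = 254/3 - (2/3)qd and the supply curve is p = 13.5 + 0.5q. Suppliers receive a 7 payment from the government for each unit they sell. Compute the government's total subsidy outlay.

Pre-subsidy: 254/3 - (2/3)q = 13.5 + 0.5q gives q* = 61 and p* = 44.
With the subsidy, sellers receive ps = pb + 7 for each unit, where pb is the price buyers pay.
On the curves, pb = 254/3 - (2/3)q and ps = 13.5 + 0.5q; the wedge ps − pb = 7 gives 13.5 + 0.5q − (254/3 - (2/3)q) = 7, so q' = 67.
Then pb = 254/3 − (2/3)·67 = 40 and ps = 13.5 + 0.5·67 = 47.
Government outlay = subsidy × quantity = 7 × 67 = 469.

Government cost = 469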